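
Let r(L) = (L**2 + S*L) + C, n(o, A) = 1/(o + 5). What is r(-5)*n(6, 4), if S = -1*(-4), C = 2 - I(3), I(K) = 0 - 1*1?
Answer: 8/11 ≈ 0.72727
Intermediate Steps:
I(K) = -1 (I(K) = 0 - 1 = -1)
n(o, A) = 1/(5 + o)
C = 3 (C = 2 - 1*(-1) = 2 + 1 = 3)
S = 4
r(L) = 3 + L**2 + 4*L (r(L) = (L**2 + 4*L) + 3 = 3 + L**2 + 4*L)
r(-5)*n(6, 4) = (3 + (-5)**2 + 4*(-5))/(5 + 6) = (3 + 25 - 20)/11 = 8*(1/11) = 8/11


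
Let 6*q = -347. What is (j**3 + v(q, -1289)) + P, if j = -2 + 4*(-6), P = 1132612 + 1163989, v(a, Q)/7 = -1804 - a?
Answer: 13600811/6 ≈ 2.2668e+6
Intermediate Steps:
q = -347/6 (q = (1/6)*(-347) = -347/6 ≈ -57.833)
v(a, Q) = -12628 - 7*a (v(a, Q) = 7*(-1804 - a) = -12628 - 7*a)
P = 2296601
j = -26 (j = -2 - 24 = -26)
(j**3 + v(q, -1289)) + P = ((-26)**3 + (-12628 - 7*(-347/6))) + 2296601 = (-17576 + (-12628 + 2429/6)) + 2296601 = (-17576 - 73339/6) + 2296601 = -178795/6 + 2296601 = 13600811/6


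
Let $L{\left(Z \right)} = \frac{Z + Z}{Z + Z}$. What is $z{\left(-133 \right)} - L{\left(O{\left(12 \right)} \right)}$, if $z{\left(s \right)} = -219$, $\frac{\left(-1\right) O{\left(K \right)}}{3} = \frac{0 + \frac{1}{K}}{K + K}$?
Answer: $-220$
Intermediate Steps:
$O{\left(K \right)} = - \frac{3}{2 K^{2}}$ ($O{\left(K \right)} = - 3 \frac{0 + \frac{1}{K}}{K + K} = - 3 \frac{1}{K 2 K} = - 3 \frac{\frac{1}{2} \frac{1}{K}}{K} = - 3 \frac{1}{2 K^{2}} = - \frac{3}{2 K^{2}}$)
$L{\left(Z \right)} = 1$ ($L{\left(Z \right)} = \frac{2 Z}{2 Z} = 2 Z \frac{1}{2 Z} = 1$)
$z{\left(-133 \right)} - L{\left(O{\left(12 \right)} \right)} = -219 - 1 = -220$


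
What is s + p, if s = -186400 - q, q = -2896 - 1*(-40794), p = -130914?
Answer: -355212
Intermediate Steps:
q = 37898 (q = -2896 + 40794 = 37898)
s = -224298 (s = -186400 - 1*37898 = -186400 - 37898 = -224298)
s + p = -224298 - 130914 = -355212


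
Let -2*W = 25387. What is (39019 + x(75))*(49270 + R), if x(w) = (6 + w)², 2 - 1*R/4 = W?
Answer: 4560370160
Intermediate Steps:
W = -25387/2 (W = -½*25387 = -25387/2 ≈ -12694.)
R = 50782 (R = 8 - 4*(-25387/2) = 8 + 50774 = 50782)
(39019 + x(75))*(49270 + R) = (39019 + (6 + 75)²)*(49270 + 50782) = (39019 + 81²)*100052 = (39019 + 6561)*100052 = 45580*100052 = 4560370160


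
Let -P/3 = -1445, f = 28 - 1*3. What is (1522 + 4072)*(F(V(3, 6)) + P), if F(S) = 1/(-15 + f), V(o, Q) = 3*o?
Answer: 121252747/5 ≈ 2.4251e+7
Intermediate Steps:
f = 25 (f = 28 - 3 = 25)
P = 4335 (P = -3*(-1445) = 4335)
F(S) = 1/10 (F(S) = 1/(-15 + 25) = 1/10)
(1522 + 4072)*(F(V(3, 6)) + P) = (1522 + 4072)*(1/10 + 4335) = 5594*(43351/10) = 121252747/5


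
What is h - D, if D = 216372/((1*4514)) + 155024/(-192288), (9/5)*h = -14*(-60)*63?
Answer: 796185693125/27124626 ≈ 29353.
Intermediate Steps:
h = 29400 (h = 5*(-14*(-60)*63)/9 = 5*(840*63)/9 = (5/9)*52920 = 29400)
D = 1278311275/27124626 (D = 216372/4514 + 155024*(-1/192288) = 216372*(1/4514) - 9689/12018 = 108186/2257 - 9689/12018 = 1278311275/27124626 ≈ 47.127)
h - D = 29400 - 1*1278311275/27124626 = 29400 - 1278311275/27124626 = 796185693125/27124626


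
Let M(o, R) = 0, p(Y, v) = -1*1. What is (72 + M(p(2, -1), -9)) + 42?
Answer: 114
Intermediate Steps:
p(Y, v) = -1
(72 + M(p(2, -1), -9)) + 42 = (72 + 0) + 42 = 72 + 42 = 114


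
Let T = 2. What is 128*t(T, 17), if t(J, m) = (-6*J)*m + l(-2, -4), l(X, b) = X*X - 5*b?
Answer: -23040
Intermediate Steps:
l(X, b) = X² - 5*b
t(J, m) = 24 - 6*J*m (t(J, m) = (-6*J)*m + ((-2)² - 5*(-4)) = -6*J*m + (4 + 20) = -6*J*m + 24 = 24 - 6*J*m)
128*t(T, 17) = 128*(24 - 6*2*17) = 128*(24 - 204) = 128*(-180) = -23040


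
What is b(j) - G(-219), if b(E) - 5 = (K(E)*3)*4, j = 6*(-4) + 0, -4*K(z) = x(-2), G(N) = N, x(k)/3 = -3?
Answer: 251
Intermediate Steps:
x(k) = -9 (x(k) = 3*(-3) = -9)
K(z) = 9/4 (K(z) = -¼*(-9) = 9/4)
j = -24 (j = -24 + 0 = -24)
b(E) = 32 (b(E) = 5 + ((9/4)*3)*4 = 5 + (27/4)*4 = 5 + 27 = 32)
b(j) - G(-219) = 32 - 1*(-219) = 32 + 219 = 251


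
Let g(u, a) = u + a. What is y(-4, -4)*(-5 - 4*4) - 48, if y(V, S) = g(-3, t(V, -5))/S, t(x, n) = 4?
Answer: -171/4 ≈ -42.750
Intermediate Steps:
g(u, a) = a + u
y(V, S) = 1/S (y(V, S) = (4 - 3)/S = 1/S)
y(-4, -4)*(-5 - 4*4) - 48 = (-5 - 4*4)/(-4) - 48 = -(-5 - 16)/4 - 48 = -¼*(-21) - 48 = 21/4 - 48 = -171/4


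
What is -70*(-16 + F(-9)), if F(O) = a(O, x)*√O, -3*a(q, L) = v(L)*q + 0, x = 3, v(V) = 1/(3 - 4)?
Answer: 1120 + 630*I ≈ 1120.0 + 630.0*I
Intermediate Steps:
v(V) = -1 (v(V) = 1/(-1) = -1)
a(q, L) = q/3 (a(q, L) = -(-q + 0)/3 = -(-1)*q/3 = q/3)
F(O) = O^(3/2)/3 (F(O) = (O/3)*√O = O^(3/2)/3)
-70*(-16 + F(-9)) = -70*(-16 + (-9)^(3/2)/3) = -70*(-16 + (-27*I)/3) = -70*(-16 - 9*I) = 1120 + 630*I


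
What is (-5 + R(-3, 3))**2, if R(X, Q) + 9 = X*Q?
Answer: 529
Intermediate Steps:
R(X, Q) = -9 + Q*X (R(X, Q) = -9 + X*Q = -9 + Q*X)
(-5 + R(-3, 3))**2 = (-5 + (-9 + 3*(-3)))**2 = (-5 + (-9 - 9))**2 = (-5 - 18)**2 = (-23)**2 = 529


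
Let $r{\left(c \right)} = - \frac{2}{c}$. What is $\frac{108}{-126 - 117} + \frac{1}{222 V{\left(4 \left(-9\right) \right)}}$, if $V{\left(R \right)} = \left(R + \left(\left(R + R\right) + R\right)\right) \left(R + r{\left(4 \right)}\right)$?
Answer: $- \frac{518591}{1166832} \approx -0.44444$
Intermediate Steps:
$V{\left(R \right)} = 4 R \left(- \frac{1}{2} + R\right)$ ($V{\left(R \right)} = \left(R + \left(\left(R + R\right) + R\right)\right) \left(R - \frac{2}{4}\right) = \left(R + \left(2 R + R\right)\right) \left(R - \frac{1}{2}\right) = \left(R + 3 R\right) \left(R - \frac{1}{2}\right) = 4 R \left(- \frac{1}{2} + R\right)$)
$\frac{108}{-126 - 117} + \frac{1}{222 V{\left(4 \left(-9\right) \right)}} = \frac{108}{-126 - 117} + \frac{1}{222 \cdot 2 \cdot 4 \left(-9\right) \left(-1 + 2 \cdot 4 \left(-9\right)\right)} = \frac{108}{-243} + \frac{1}{222 \cdot 2 \left(-36\right) \left(-1 + 2 \left(-36\right)\right)} = 108 \left(- \frac{1}{243}\right) + \frac{1}{222 \cdot 2 \left(-36\right) \left(-1 - 72\right)} = - \frac{4}{9} + \frac{1}{222 \cdot 2 \left(-36\right) \left(-73\right)} = - \frac{4}{9} + \frac{1}{222 \cdot 5256} = - \frac{4}{9} + \frac{1}{222} \cdot \frac{1}{5256} = - \frac{4}{9} + \frac{1}{1166832} = - \frac{518591}{1166832}$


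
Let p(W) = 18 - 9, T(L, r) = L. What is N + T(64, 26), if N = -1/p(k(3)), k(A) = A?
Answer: 575/9 ≈ 63.889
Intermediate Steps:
p(W) = 9
N = -1/9 ≈ -0.11111
N + T(64, 26) = -1/9 + 64 = 575/9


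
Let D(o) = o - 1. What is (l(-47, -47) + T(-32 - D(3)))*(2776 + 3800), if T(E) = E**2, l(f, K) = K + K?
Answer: 6983712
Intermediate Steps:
D(o) = -1 + o
l(f, K) = 2*K
(l(-47, -47) + T(-32 - D(3)))*(2776 + 3800) = (2*(-47) + (-32 - (-1 + 3))**2)*(2776 + 3800) = (-94 + (-32 - 1*2)**2)*6576 = (-94 + (-32 - 2)**2)*6576 = (-94 + (-34)**2)*6576 = (-94 + 1156)*6576 = 1062*6576 = 6983712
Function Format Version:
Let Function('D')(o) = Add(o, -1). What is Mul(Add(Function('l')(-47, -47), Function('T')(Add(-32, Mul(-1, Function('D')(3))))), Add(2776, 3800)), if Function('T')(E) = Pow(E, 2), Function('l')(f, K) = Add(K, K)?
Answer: 6983712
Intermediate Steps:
Function('D')(o) = Add(-1, o)
Function('l')(f, K) = Mul(2, K)
Mul(Add(Function('l')(-47, -47), Function('T')(Add(-32, Mul(-1, Function('D')(3))))), Add(2776, 3800)) = Mul(Add(Mul(2, -47), Pow(Add(-32, Mul(-1, Add(-1, 3))), 2)), Add(2776, 3800)) = Mul(Add(-94, Pow(Add(-32, Mul(-1, 2)), 2)), 6576) = Mul(Add(-94, Pow(Add(-32, -2), 2)), 6576) = Mul(Add(-94, Pow(-34, 2)), 6576) = Mul(Add(-94, 1156), 6576) = Mul(1062, 6576) = 6983712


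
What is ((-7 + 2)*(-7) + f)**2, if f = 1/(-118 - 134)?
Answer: 77774761/63504 ≈ 1224.7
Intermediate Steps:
f = -1/252 (f = 1/(-252) = -1/252 ≈ -0.0039683)
((-7 + 2)*(-7) + f)**2 = ((-7 + 2)*(-7) - 1/252)**2 = (-5*(-7) - 1/252)**2 = (35 - 1/252)**2 = (8819/252)**2 = 77774761/63504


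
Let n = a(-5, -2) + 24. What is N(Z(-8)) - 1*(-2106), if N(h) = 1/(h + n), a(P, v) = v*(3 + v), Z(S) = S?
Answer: 29485/14 ≈ 2106.1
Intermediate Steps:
n = 22 (n = -2*(3 - 2) + 24 = -2*1 + 24 = -2 + 24 = 22)
N(h) = 1/(22 + h) (N(h) = 1/(h + 22) = 1/(22 + h))
N(Z(-8)) - 1*(-2106) = 1/(22 - 8) - 1*(-2106) = 1/14 + 2106 = 29485/14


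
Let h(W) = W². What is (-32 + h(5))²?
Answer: 49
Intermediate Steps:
(-32 + h(5))² = (-32 + 5²)² = (-32 + 25)² = (-7)² = 49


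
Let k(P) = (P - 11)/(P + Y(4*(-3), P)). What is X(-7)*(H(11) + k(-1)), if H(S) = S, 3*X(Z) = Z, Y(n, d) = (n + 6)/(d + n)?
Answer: -233/3 ≈ -77.667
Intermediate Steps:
Y(n, d) = (6 + n)/(d + n)
X(Z) = Z/3
k(P) = (-11 + P)/(P - 6/(-12 + P)) (k(P) = (P - 11)/(P + (6 + 4*(-3))/(P + 4*(-3))) = (-11 + P)/(P + (6 - 12)/(P - 12)) = (-11 + P)/(P - 6/(-12 + P)))
X(-7)*(H(11) + k(-1)) = ((1/3)*(-7))*(11 + (-12 - 1)*(-11 - 1)/(-6 - (-12 - 1))) = -7*(11 - 13*(-12)/(-6 - 1*(-13)))/3 = -7*(11 - 13*(-12)/(-6 + 13))/3 = -7*(11 - 13*(-12)/7)/3 = -7*(11 + (1/7)*(-13)*(-12))/3 = -7*(11 + 156/7)/3 = -7/3*233/7 = -233/3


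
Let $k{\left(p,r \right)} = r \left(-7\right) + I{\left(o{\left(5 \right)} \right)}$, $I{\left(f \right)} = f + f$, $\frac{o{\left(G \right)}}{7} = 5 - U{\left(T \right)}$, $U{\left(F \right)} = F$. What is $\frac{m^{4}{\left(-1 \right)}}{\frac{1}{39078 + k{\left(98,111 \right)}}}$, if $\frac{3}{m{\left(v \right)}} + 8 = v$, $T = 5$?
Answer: $\frac{12767}{27} \approx 472.85$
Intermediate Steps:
$o{\left(G \right)} = 0$ ($o{\left(G \right)} = 7 \left(5 - 5\right) = 7 \cdot 0 = 0$)
$I{\left(f \right)} = 2 f$
$k{\left(p,r \right)} = - 7 r$ ($k{\left(p,r \right)} = r \left(-7\right) + 2 \cdot 0 = - 7 r + 0 = - 7 r$)
$m{\left(v \right)} = \frac{3}{-8 + v}$
$\frac{m^{4}{\left(-1 \right)}}{\frac{1}{39078 + k{\left(98,111 \right)}}} = \frac{\left(\frac{3}{-8 - 1}\right)^{4}}{\frac{1}{39078 - 777}} = \frac{\left(\frac{3}{-9}\right)^{4}}{\frac{1}{39078 - 777}} = \frac{\left(3 \left(- \frac{1}{9}\right)\right)^{4}}{\frac{1}{38301}} = \left(- \frac{1}{3}\right)^{4} \frac{1}{\frac{1}{38301}} = \frac{1}{81} \cdot 38301 = \frac{12767}{27}$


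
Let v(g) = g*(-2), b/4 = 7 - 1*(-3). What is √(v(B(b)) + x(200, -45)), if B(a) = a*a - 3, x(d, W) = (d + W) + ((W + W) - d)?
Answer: I*√3329 ≈ 57.698*I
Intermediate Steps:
x(d, W) = 3*W (x(d, W) = (W + d) + (2*W - d) = (W + d) + (-d + 2*W) = 3*W)
b = 40 (b = 4*(7 - 1*(-3)) = 4*(7 + 3) = 4*10 = 40)
B(a) = -3 + a² (B(a) = a² - 3 = -3 + a²)
v(g) = -2*g
√(v(B(b)) + x(200, -45)) = √(-2*(-3 + 40²) + 3*(-45)) = √(-2*(-3 + 1600) - 135) = √(-2*1597 - 135) = √(-3194 - 135) = √(-3329) = I*√3329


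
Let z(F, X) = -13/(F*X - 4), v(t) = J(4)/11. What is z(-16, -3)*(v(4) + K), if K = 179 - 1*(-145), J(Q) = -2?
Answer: -23153/242 ≈ -95.674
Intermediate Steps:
v(t) = -2/11
z(F, X) = -13/(-4 + F*X)
K = 324 (K = 179 + 145 = 324)
z(-16, -3)*(v(4) + K) = (-13/(-4 - 16*(-3)))*(-2/11 + 324) = -13/(-4 + 48)*(3562/11) = -13/44*(3562/11) = -13*1/44*(3562/11) = -13/44*3562/11 = -23153/242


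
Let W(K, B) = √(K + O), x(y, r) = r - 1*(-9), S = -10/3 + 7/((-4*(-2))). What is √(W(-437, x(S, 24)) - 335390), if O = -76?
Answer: √(-335390 + 3*I*√57) ≈ 0.02 + 579.13*I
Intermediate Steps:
S = -59/24 (S = -10*⅓ + 7/8 = -10/3 + 7*(⅛) = -10/3 + 7/8 = -59/24 ≈ -2.4583)
x(y, r) = 9 + r (x(y, r) = r + 9 = 9 + r)
W(K, B) = √(-76 + K) (W(K, B) = √(K - 76) = √(-76 + K))
√(W(-437, x(S, 24)) - 335390) = √(√(-76 - 437) - 335390) = √(√(-513) - 335390) = √(3*I*√57 - 335390) = √(-335390 + 3*I*√57)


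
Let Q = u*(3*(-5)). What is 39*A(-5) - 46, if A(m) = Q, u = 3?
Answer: -1801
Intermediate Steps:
Q = -45 (Q = 3*(3*(-5)) = 3*(-15) = -45)
A(m) = -45
39*A(-5) - 46 = 39*(-45) - 46 = -1755 - 46 = -1801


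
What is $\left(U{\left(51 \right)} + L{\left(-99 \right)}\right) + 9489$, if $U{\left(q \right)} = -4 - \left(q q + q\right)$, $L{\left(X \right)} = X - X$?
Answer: $6833$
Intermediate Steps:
$L{\left(X \right)} = 0$
$U{\left(q \right)} = -4 - q - q^{2}$ ($U{\left(q \right)} = -4 - \left(q^{2} + q\right) = -4 - \left(q + q^{2}\right) = -4 - q - q^{2}$)
$\left(U{\left(51 \right)} + L{\left(-99 \right)}\right) + 9489 = \left(\left(-4 - 51 - 51^{2}\right) + 0\right) + 9489 = \left(\left(-4 - 51 - 2601\right) + 0\right) + 9489 = \left(-2656 + 0\right) + 9489 = -2656 + 9489 = 6833$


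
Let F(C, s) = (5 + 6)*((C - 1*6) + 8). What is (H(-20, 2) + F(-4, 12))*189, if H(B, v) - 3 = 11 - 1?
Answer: -1701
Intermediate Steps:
H(B, v) = 13 (H(B, v) = 3 + (11 - 1) = 3 + 10 = 13)
F(C, s) = 22 + 11*C (F(C, s) = 11*((C - 6) + 8) = 11*((-6 + C) + 8) = 11*(2 + C) = 22 + 11*C)
(H(-20, 2) + F(-4, 12))*189 = (13 + (22 + 11*(-4)))*189 = (13 + (22 - 44))*189 = (13 - 22)*189 = -9*189 = -1701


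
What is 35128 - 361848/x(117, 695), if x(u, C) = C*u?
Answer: 952023824/27105 ≈ 35124.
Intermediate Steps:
35128 - 361848/x(117, 695) = 35128 - 361848/(695*117) = 35128 - 361848/81315 = 35128 - 361848*1/81315 = 35128 - 120616/27105 = 952023824/27105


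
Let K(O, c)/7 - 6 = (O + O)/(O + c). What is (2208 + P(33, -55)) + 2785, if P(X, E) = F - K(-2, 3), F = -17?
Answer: 4962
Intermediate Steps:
K(O, c) = 42 + 14*O/(O + c) (K(O, c) = 42 + 7*((O + O)/(O + c)) = 42 + 7*((2*O)/(O + c)) = 42 + 7*(2*O/(O + c)) = 42 + 14*O/(O + c))
P(X, E) = -31 (P(X, E) = -17 - 14*(3*3 + 4*(-2))/(-2 + 3) = -17 - 14*(9 - 8)/1 = -17 - 14 = -31)
(2208 + P(33, -55)) + 2785 = (2208 - 31) + 2785 = 2177 + 2785 = 4962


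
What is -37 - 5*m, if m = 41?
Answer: -242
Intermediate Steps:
-37 - 5*m = -37 - 5*41 = -37 - 205 = -242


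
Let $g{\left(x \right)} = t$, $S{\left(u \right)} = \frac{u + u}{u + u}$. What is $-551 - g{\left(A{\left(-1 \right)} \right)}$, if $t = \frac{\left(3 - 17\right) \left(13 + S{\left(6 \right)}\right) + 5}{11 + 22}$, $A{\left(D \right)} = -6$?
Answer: $- \frac{17992}{33} \approx -545.21$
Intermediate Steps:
$S{\left(u \right)} = 1$ ($S{\left(u \right)} = \frac{2 u}{2 u} = 2 u \frac{1}{2 u} = 1$)
$t = - \frac{191}{33}$ ($t = \frac{\left(3 - 17\right) \left(13 + 1\right) + 5}{11 + 22} = \frac{\left(-14\right) 14 + 5}{33} = \left(-196 + 5\right) \frac{1}{33} = \left(-191\right) \frac{1}{33} = - \frac{191}{33} \approx -5.7879$)
$g{\left(x \right)} = - \frac{191}{33}$
$-551 - g{\left(A{\left(-1 \right)} \right)} = -551 - - \frac{191}{33} = -551 + \frac{191}{33} = - \frac{17992}{33}$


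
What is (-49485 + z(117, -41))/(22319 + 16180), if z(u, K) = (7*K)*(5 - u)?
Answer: -17341/38499 ≈ -0.45043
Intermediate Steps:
z(u, K) = 7*K*(5 - u)
(-49485 + z(117, -41))/(22319 + 16180) = (-49485 + 7*(-41)*(5 - 1*117))/(22319 + 16180) = (-49485 + 7*(-41)*(5 - 117))/38499 = (-49485 + 7*(-41)*(-112))*(1/38499) = (-49485 + 32144)*(1/38499) = -17341*1/38499 = -17341/38499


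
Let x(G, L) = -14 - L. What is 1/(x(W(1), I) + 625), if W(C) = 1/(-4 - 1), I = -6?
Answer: 1/617 ≈ 0.0016207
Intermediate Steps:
W(C) = -⅕ (W(C) = 1/(-5) = -⅕)
1/(x(W(1), I) + 625) = 1/((-14 - 1*(-6)) + 625) = 1/((-14 + 6) + 625) = 1/(-8 + 625) = 1/617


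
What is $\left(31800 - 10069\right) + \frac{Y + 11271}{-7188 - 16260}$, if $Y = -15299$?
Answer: $\frac{127388129}{5862} \approx 21731.0$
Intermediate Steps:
$\left(31800 - 10069\right) + \frac{Y + 11271}{-7188 - 16260} = \left(31800 - 10069\right) + \frac{-15299 + 11271}{-7188 - 16260} = 21731 - \frac{4028}{-23448} = 21731 - - \frac{1007}{5862} = 21731 + \frac{1007}{5862} = \frac{127388129}{5862}$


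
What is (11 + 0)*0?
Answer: 0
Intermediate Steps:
(11 + 0)*0 = 11*0 = 0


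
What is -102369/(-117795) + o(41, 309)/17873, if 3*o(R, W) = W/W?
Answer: 1829680402/2105350035 ≈ 0.86906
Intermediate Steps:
o(R, W) = ⅓ (o(R, W) = (W/W)/3 = (⅓)*1 = ⅓)
-102369/(-117795) + o(41, 309)/17873 = -102369/(-117795) + (⅓)/17873 = -102369*(-1/117795) + (⅓)*(1/17873) = 34123/39265 + 1/53619 = 1829680402/2105350035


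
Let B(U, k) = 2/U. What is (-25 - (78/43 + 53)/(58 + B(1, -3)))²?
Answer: 4469858449/6656400 ≈ 671.51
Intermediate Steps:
(-25 - (78/43 + 53)/(58 + B(1, -3)))² = (-25 - (78/43 + 53)/(58 + 2/1))² = (-25 - (78*(1/43) + 53)/(58 + 2*1))² = (-25 - (78/43 + 53)/(58 + 2))² = (-25 - 2357/(43*60))² = (-25 - 1*2357/2580)² = (-25 - 2357/2580)² = (-66857/2580)² = 4469858449/6656400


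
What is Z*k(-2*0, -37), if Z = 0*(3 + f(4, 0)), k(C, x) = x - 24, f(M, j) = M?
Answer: 0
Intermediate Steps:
k(C, x) = -24 + x
Z = 0 (Z = 0*(3 + 4) = 0*7 = 0)
Z*k(-2*0, -37) = 0*(-24 - 37) = 0*(-61) = 0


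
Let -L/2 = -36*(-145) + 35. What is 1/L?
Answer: -1/10510 ≈ -9.5148e-5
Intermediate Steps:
L = -10510 (L = -2*(-36*(-145) + 35) = -2*(5220 + 35) = -2*5255 = -10510)
1/L = 1/(-10510) = -1/10510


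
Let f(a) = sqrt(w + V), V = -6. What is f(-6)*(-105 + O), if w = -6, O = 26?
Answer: -158*I*sqrt(3) ≈ -273.66*I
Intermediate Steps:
f(a) = 2*I*sqrt(3) (f(a) = sqrt(-6 - 6) = sqrt(-12) = 2*I*sqrt(3))
f(-6)*(-105 + O) = (2*I*sqrt(3))*(-105 + 26) = (2*I*sqrt(3))*(-79) = -158*I*sqrt(3)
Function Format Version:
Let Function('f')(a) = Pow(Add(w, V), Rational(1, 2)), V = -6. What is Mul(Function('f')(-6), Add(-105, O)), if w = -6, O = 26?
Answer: Mul(-158, I, Pow(3, Rational(1, 2))) ≈ Mul(-273.66, I)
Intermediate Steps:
Function('f')(a) = Mul(2, I, Pow(3, Rational(1, 2))) (Function('f')(a) = Pow(Add(-6, -6), Rational(1, 2)) = Pow(-12, Rational(1, 2)) = Mul(2, I, Pow(3, Rational(1, 2))))
Mul(Function('f')(-6), Add(-105, O)) = Mul(Mul(2, I, Pow(3, Rational(1, 2))), Add(-105, 26)) = Mul(Mul(2, I, Pow(3, Rational(1, 2))), -79) = Mul(-158, I, Pow(3, Rational(1, 2)))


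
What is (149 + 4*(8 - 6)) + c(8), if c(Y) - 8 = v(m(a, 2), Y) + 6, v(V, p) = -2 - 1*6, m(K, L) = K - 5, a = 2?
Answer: 163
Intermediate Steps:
m(K, L) = -5 + K
v(V, p) = -8 (v(V, p) = -2 - 6 = -8)
c(Y) = 6 (c(Y) = 8 + (-8 + 6) = 8 - 2 = 6)
(149 + 4*(8 - 6)) + c(8) = (149 + 4*(8 - 6)) + 6 = (149 + 4*2) + 6 = (149 + 8) + 6 = 157 + 6 = 163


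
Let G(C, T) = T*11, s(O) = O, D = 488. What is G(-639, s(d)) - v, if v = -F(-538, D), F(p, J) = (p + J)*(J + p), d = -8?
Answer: 2412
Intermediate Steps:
G(C, T) = 11*T
F(p, J) = (J + p)**2 (F(p, J) = (J + p)*(J + p) = (J + p)**2)
v = -2500 (v = -(488 - 538)**2 = -1*(-50)**2 = -1*2500 = -2500)
G(-639, s(d)) - v = 11*(-8) - 1*(-2500) = -88 + 2500 = 2412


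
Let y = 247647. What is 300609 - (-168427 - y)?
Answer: 716683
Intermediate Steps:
300609 - (-168427 - y) = 300609 - (-168427 - 1*247647) = 300609 - (-168427 - 247647) = 300609 - 1*(-416074) = 300609 + 416074 = 716683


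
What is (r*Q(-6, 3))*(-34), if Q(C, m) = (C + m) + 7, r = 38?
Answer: -5168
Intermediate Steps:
Q(C, m) = 7 + C + m
(r*Q(-6, 3))*(-34) = (38*(7 - 6 + 3))*(-34) = (38*4)*(-34) = 152*(-34) = -5168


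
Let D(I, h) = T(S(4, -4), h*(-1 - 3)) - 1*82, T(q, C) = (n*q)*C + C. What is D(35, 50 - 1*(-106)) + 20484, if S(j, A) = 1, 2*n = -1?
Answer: 20090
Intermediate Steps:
n = -1/2 (n = (1/2)*(-1) = -1/2 ≈ -0.50000)
T(q, C) = C - C*q/2 (T(q, C) = (-q/2)*C + C = -C*q/2 + C = C - C*q/2)
D(I, h) = -82 - 2*h (D(I, h) = (h*(-1 - 3))*(2 - 1*1)/2 - 1*82 = (h*(-4))*(2 - 1)/2 - 82 = (1/2)*(-4*h)*1 - 82 = -2*h - 82 = -82 - 2*h)
D(35, 50 - 1*(-106)) + 20484 = (-82 - 2*(50 - 1*(-106))) + 20484 = (-82 - 2*(50 + 106)) + 20484 = (-82 - 2*156) + 20484 = (-82 - 312) + 20484 = -394 + 20484 = 20090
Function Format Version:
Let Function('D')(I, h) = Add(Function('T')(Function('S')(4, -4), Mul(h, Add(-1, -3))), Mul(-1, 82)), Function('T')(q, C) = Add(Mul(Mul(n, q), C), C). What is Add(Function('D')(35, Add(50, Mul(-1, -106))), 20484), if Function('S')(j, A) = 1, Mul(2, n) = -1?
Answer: 20090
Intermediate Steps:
n = Rational(-1, 2) (n = Mul(Rational(1, 2), -1) = Rational(-1, 2) ≈ -0.50000)
Function('T')(q, C) = Add(C, Mul(Rational(-1, 2), C, q)) (Function('T')(q, C) = Add(Mul(Mul(Rational(-1, 2), q), C), C) = Add(Mul(Rational(-1, 2), C, q), C) = Add(C, Mul(Rational(-1, 2), C, q)))
Function('D')(I, h) = Add(-82, Mul(-2, h)) (Function('D')(I, h) = Add(Mul(Rational(1, 2), Mul(h, Add(-1, -3)), Add(2, Mul(-1, 1))), Mul(-1, 82)) = Add(Mul(Rational(1, 2), Mul(h, -4), Add(2, -1)), -82) = Add(Mul(Rational(1, 2), Mul(-4, h), 1), -82) = Add(Mul(-2, h), -82) = Add(-82, Mul(-2, h)))
Add(Function('D')(35, Add(50, Mul(-1, -106))), 20484) = Add(Add(-82, Mul(-2, Add(50, Mul(-1, -106)))), 20484) = Add(Add(-82, Mul(-2, Add(50, 106))), 20484) = Add(Add(-82, Mul(-2, 156)), 20484) = Add(Add(-82, -312), 20484) = Add(-394, 20484) = 20090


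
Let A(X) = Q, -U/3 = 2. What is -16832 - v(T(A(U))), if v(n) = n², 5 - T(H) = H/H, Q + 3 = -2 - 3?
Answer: -16848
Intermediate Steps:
U = -6 (U = -3*2 = -6)
Q = -8 (Q = -3 + (-2 - 3) = -3 - 5 = -8)
A(X) = -8
T(H) = 4 (T(H) = 5 - H/H = 5 - 1*1 = 5 - 1 = 4)
-16832 - v(T(A(U))) = -16832 - 1*4² = -16832 - 1*16 = -16832 - 16 = -16848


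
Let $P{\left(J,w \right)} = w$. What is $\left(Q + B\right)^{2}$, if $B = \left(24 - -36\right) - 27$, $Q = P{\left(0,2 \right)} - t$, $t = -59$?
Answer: $8836$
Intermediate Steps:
$Q = 61$ ($Q = 2 - -59 = 2 + 59 = 61$)
$B = 33$ ($B = \left(24 + 36\right) - 27 = 60 - 27 = 33$)
$\left(Q + B\right)^{2} = \left(61 + 33\right)^{2} = 94^{2} = 8836$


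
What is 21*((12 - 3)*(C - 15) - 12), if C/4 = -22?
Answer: -19719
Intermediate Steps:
C = -88 (C = 4*(-22) = -88)
21*((12 - 3)*(C - 15) - 12) = 21*((12 - 3)*(-88 - 15) - 12) = 21*(9*(-103) - 12) = 21*(-927 - 12) = 21*(-939) = -19719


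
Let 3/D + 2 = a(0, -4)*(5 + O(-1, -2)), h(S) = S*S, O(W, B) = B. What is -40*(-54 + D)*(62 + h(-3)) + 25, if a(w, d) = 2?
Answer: 151255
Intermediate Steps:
h(S) = S²
D = ¾ (D = 3/(-2 + 2*(5 - 2)) = 3/(-2 + 2*3) = 3/(-2 + 6) = 3/4 = 3*(¼) = ¾ ≈ 0.75000)
-40*(-54 + D)*(62 + h(-3)) + 25 = -40*(-54 + ¾)*(62 + (-3)²) + 25 = -(-2130)*(62 + 9) + 25 = -(-2130)*71 + 25 = -40*(-15123/4) + 25 = 151230 + 25 = 151255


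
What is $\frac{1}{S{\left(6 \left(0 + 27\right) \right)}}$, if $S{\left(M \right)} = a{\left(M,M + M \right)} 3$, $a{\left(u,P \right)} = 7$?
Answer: $\frac{1}{21} \approx 0.047619$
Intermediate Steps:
$S{\left(M \right)} = 21$ ($S{\left(M \right)} = 7 \cdot 3 = 21$)
$\frac{1}{S{\left(6 \left(0 + 27\right) \right)}} = \frac{1}{21}$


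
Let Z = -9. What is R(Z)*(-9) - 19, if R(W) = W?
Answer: 62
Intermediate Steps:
R(Z)*(-9) - 19 = -9*(-9) - 19 = 81 - 19 = 62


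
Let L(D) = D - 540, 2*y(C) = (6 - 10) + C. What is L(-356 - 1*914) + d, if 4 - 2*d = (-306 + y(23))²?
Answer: -366113/8 ≈ -45764.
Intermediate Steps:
y(C) = -2 + C/2 (y(C) = ((6 - 10) + C)/2 = (-4 + C)/2 = -2 + C/2)
L(D) = -540 + D
d = -351633/8 (d = 2 - (-306 + (-2 + (½)*23))²/2 = 2 - (-306 + (-2 + 23/2))²/2 = 2 - (-306 + 19/2)²/2 = 2 - (-593/2)²/2 = 2 - ½*351649/4 = 2 - 351649/8 = -351633/8 ≈ -43954.)
L(-356 - 1*914) + d = (-540 + (-356 - 1*914)) - 351633/8 = (-540 + (-356 - 914)) - 351633/8 = (-540 - 1270) - 351633/8 = -1810 - 351633/8 = -366113/8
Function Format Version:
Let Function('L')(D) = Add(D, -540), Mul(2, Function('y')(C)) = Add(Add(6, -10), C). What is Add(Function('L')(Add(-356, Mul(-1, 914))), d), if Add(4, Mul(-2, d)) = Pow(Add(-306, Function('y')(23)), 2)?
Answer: Rational(-366113, 8) ≈ -45764.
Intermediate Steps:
Function('y')(C) = Add(-2, Mul(Rational(1, 2), C)) (Function('y')(C) = Mul(Rational(1, 2), Add(Add(6, -10), C)) = Mul(Rational(1, 2), Add(-4, C)) = Add(-2, Mul(Rational(1, 2), C)))
Function('L')(D) = Add(-540, D)
d = Rational(-351633, 8) (d = Add(2, Mul(Rational(-1, 2), Pow(Add(-306, Add(-2, Mul(Rational(1, 2), 23))), 2))) = Add(2, Mul(Rational(-1, 2), Pow(Add(-306, Add(-2, Rational(23, 2))), 2))) = Add(2, Mul(Rational(-1, 2), Pow(Add(-306, Rational(19, 2)), 2))) = Add(2, Mul(Rational(-1, 2), Pow(Rational(-593, 2), 2))) = Add(2, Mul(Rational(-1, 2), Rational(351649, 4))) = Add(2, Rational(-351649, 8)) = Rational(-351633, 8) ≈ -43954.)
Add(Function('L')(Add(-356, Mul(-1, 914))), d) = Add(Add(-540, Add(-356, Mul(-1, 914))), Rational(-351633, 8)) = Add(Add(-540, Add(-356, -914)), Rational(-351633, 8)) = Add(Add(-540, -1270), Rational(-351633, 8)) = Add(-1810, Rational(-351633, 8)) = Rational(-366113, 8)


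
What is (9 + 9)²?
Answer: 324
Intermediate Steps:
(9 + 9)² = 18² = 324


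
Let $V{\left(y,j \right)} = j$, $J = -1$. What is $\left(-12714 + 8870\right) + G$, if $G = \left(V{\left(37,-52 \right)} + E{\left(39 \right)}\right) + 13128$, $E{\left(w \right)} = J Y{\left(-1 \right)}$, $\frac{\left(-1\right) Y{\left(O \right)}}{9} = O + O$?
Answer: $9214$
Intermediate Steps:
$Y{\left(O \right)} = - 18 O$ ($Y{\left(O \right)} = - 9 \left(O + O\right) = - 9 \cdot 2 O = - 18 O$)
$E{\left(w \right)} = -18$ ($E{\left(w \right)} = - \left(-18\right) \left(-1\right) = \left(-1\right) 18 = -18$)
$G = 13058$ ($G = \left(-52 - 18\right) + 13128 = -70 + 13128 = 13058$)
$\left(-12714 + 8870\right) + G = \left(-12714 + 8870\right) + 13058 = -3844 + 13058 = 9214$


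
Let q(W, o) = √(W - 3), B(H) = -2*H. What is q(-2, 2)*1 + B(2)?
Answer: -4 + I*√5 ≈ -4.0 + 2.2361*I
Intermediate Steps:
q(W, o) = √(-3 + W)
q(-2, 2)*1 + B(2) = √(-3 - 2)*1 - 2*2 = √(-5)*1 - 4 = (I*√5)*1 - 4 = I*√5 - 4 = -4 + I*√5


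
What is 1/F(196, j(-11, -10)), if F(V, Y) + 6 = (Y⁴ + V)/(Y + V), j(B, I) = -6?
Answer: 95/176 ≈ 0.53977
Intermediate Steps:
F(V, Y) = -6 + (V + Y⁴)/(V + Y) (F(V, Y) = -6 + (Y⁴ + V)/(Y + V) = -6 + (V + Y⁴)/(V + Y))
1/F(196, j(-11, -10)) = 1/(((-6)⁴ - 6*(-6) - 5*196)/(196 - 6)) = 1/((1296 + 36 - 980)/190) = 1/((1/190)*352) = 1/(176/95) = 95/176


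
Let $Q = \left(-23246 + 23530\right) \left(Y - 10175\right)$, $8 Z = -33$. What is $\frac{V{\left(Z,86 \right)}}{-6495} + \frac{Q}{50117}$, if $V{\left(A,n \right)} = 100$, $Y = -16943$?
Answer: $- \frac{10005266428}{65101983} \approx -153.69$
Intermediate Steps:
$Z = - \frac{33}{8}$ ($Z = \frac{1}{8} \left(-33\right) = - \frac{33}{8} \approx -4.125$)
$Q = -7701512$ ($Q = \left(-23246 + 23530\right) \left(-16943 - 10175\right) = 284 \left(-27118\right) = -7701512$)
$\frac{V{\left(Z,86 \right)}}{-6495} + \frac{Q}{50117} = \frac{100}{-6495} - \frac{7701512}{50117} = 100 \left(- \frac{1}{6495}\right) - \frac{7701512}{50117} = - \frac{20}{1299} - \frac{7701512}{50117} = - \frac{10005266428}{65101983}$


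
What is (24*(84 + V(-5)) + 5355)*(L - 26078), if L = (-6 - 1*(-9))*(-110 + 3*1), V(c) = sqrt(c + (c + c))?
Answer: -194587029 - 633576*I*sqrt(15) ≈ -1.9459e+8 - 2.4538e+6*I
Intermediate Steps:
V(c) = sqrt(3)*sqrt(c) (V(c) = sqrt(c + 2*c) = sqrt(3*c) = sqrt(3)*sqrt(c))
L = -321 (L = (-6 + 9)*(-110 + 3) = 3*(-107) = -321)
(24*(84 + V(-5)) + 5355)*(L - 26078) = (24*(84 + sqrt(3)*sqrt(-5)) + 5355)*(-321 - 26078) = (24*(84 + sqrt(3)*(I*sqrt(5))) + 5355)*(-26399) = (24*(84 + I*sqrt(15)) + 5355)*(-26399) = ((2016 + 24*I*sqrt(15)) + 5355)*(-26399) = (7371 + 24*I*sqrt(15))*(-26399) = -194587029 - 633576*I*sqrt(15)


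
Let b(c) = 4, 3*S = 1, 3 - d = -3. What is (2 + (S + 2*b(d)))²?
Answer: 961/9 ≈ 106.78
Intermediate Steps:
d = 6 (d = 3 - 1*(-3) = 3 + 3 = 6)
S = ⅓ (S = (⅓)*1 = ⅓ ≈ 0.33333)
(2 + (S + 2*b(d)))² = (2 + (⅓ + 2*4))² = (2 + (⅓ + 8))² = (2 + 25/3)² = (31/3)² = 961/9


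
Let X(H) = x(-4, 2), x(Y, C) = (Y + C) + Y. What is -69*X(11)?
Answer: 414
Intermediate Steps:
x(Y, C) = C + 2*Y (x(Y, C) = (C + Y) + Y = C + 2*Y)
X(H) = -6 (X(H) = 2 + 2*(-4) = 2 - 8 = -6)
-69*X(11) = -69*(-6) = 414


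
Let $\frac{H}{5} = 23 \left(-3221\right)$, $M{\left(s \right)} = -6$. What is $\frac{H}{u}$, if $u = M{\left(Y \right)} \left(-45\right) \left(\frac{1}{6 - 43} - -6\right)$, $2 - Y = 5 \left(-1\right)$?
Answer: $- \frac{2741071}{11934} \approx -229.69$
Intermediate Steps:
$Y = 7$ ($Y = 2 - 5 \left(-1\right) = 2 - -5 = 2 + 5 = 7$)
$H = -370415$ ($H = 5 \cdot 23 \left(-3221\right) = 5 \left(-74083\right) = -370415$)
$u = \frac{59670}{37}$ ($u = \left(-6\right) \left(-45\right) \left(\frac{1}{6 - 43} - -6\right) = 270 \left(\frac{1}{-37} + 6\right) = 270 \left(- \frac{1}{37} + 6\right) = 270 \cdot \frac{221}{37} = \frac{59670}{37} \approx 1612.7$)
$\frac{H}{u} = - \frac{370415}{\frac{59670}{37}} = \left(-370415\right) \frac{37}{59670} = - \frac{2741071}{11934}$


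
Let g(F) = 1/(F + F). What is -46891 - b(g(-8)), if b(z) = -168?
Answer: -46723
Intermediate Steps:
g(F) = 1/(2*F)
-46891 - b(g(-8)) = -46891 - 1*(-168) = -46891 + 168 = -46723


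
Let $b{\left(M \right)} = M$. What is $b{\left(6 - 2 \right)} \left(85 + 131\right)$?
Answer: $864$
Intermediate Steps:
$b{\left(6 - 2 \right)} \left(85 + 131\right) = \left(6 - 2\right) \left(85 + 131\right) = \left(6 - 2\right) 216 = 4 \cdot 216 = 864$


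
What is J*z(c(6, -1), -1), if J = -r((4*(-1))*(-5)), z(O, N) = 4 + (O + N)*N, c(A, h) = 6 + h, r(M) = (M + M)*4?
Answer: 0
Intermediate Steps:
r(M) = 8*M (r(M) = (2*M)*4 = 8*M)
z(O, N) = 4 + N*(N + O) (z(O, N) = 4 + (N + O)*N = 4 + N*(N + O))
J = -160 (J = -8*(4*(-1))*(-5) = -8*(-4*(-5)) = -8*20 = -1*160 = -160)
J*z(c(6, -1), -1) = -160*(4 + (-1)**2 - (6 - 1)) = -160*(4 + 1 - 1*5) = -160*(4 + 1 - 5) = -160*0 = 0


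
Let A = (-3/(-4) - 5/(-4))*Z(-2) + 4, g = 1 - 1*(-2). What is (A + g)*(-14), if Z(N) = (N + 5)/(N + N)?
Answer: -77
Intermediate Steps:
g = 3 (g = 1 + 2 = 3)
Z(N) = (5 + N)/(2*N) (Z(N) = (5 + N)/((2*N)) = (5 + N)*(1/(2*N)) = (5 + N)/(2*N))
A = 5/2 (A = (-3/(-4) - 5/(-4))*((½)*(5 - 2)/(-2)) + 4 = (-3*(-¼) - 5*(-¼))*((½)*(-½)*3) + 4 = (¾ + 5/4)*(-¾) + 4 = 2*(-¾) + 4 = -3/2 + 4 = 5/2 ≈ 2.5000)
(A + g)*(-14) = (5/2 + 3)*(-14) = (11/2)*(-14) = -77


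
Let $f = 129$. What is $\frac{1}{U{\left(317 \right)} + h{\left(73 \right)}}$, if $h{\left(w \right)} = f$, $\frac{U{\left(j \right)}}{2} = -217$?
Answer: $- \frac{1}{305} \approx -0.0032787$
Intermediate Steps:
$U{\left(j \right)} = -434$ ($U{\left(j \right)} = 2 \left(-217\right) = -434$)
$h{\left(w \right)} = 129$
$\frac{1}{U{\left(317 \right)} + h{\left(73 \right)}} = \frac{1}{-434 + 129} = \frac{1}{-305} = - \frac{1}{305}$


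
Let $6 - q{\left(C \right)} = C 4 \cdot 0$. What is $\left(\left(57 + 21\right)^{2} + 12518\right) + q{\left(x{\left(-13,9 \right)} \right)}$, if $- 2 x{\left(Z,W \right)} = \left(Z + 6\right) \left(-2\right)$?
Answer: $18608$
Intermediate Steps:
$x{\left(Z,W \right)} = 6 + Z$ ($x{\left(Z,W \right)} = - \frac{\left(Z + 6\right) \left(-2\right)}{2} = - \frac{\left(6 + Z\right) \left(-2\right)}{2} = - \frac{-12 - 2 Z}{2} = 6 + Z$)
$q{\left(C \right)} = 6$ ($q{\left(C \right)} = 6 - C 4 \cdot 0 = 6 - 4 C 0 = 6 - 0 = 6 + 0 = 6$)
$\left(\left(57 + 21\right)^{2} + 12518\right) + q{\left(x{\left(-13,9 \right)} \right)} = \left(\left(57 + 21\right)^{2} + 12518\right) + 6 = \left(78^{2} + 12518\right) + 6 = \left(6084 + 12518\right) + 6 = 18602 + 6 = 18608$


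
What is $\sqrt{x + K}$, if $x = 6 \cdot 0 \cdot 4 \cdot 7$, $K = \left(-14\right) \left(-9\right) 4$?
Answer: $6 \sqrt{14} \approx 22.45$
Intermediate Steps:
$K = 504$ ($K = 126 \cdot 4 = 504$)
$x = 0$ ($x = 6 \cdot 0 \cdot 7 = 0 \cdot 7 = 0$)
$\sqrt{x + K} = \sqrt{0 + 504} = \sqrt{504} = 6 \sqrt{14}$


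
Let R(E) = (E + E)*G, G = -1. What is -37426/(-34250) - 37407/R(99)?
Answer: 214766683/1130250 ≈ 190.02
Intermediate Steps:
R(E) = -2*E (R(E) = (E + E)*(-1) = (2*E)*(-1) = -2*E)
-37426/(-34250) - 37407/R(99) = -37426/(-34250) - 37407/((-2*99)) = -37426*(-1/34250) - 37407/(-198) = 18713/17125 - 37407*(-1/198) = 18713/17125 + 12469/66 = 214766683/1130250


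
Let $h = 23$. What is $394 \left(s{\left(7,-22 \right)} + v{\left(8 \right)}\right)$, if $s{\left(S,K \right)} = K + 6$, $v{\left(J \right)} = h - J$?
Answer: $-394$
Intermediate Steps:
$v{\left(J \right)} = 23 - J$
$s{\left(S,K \right)} = 6 + K$
$394 \left(s{\left(7,-22 \right)} + v{\left(8 \right)}\right) = 394 \left(\left(6 - 22\right) + \left(23 - 8\right)\right) = 394 \left(-16 + \left(23 - 8\right)\right) = 394 \left(-16 + 15\right) = 394 \left(-1\right) = -394$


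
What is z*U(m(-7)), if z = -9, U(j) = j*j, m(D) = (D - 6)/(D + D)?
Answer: -1521/196 ≈ -7.7602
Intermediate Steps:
m(D) = (-6 + D)/(2*D) (m(D) = (-6 + D)/((2*D)) = (-6 + D)*(1/(2*D)) = (-6 + D)/(2*D))
U(j) = j**2
z*U(m(-7)) = -9*(-6 - 7)**2/196 = -9*((1/2)*(-1/7)*(-13))**2 = -9*(13/14)**2 = -9*169/196 = -1521/196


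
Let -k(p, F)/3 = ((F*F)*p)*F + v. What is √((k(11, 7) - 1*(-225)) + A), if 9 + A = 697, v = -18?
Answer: 4*I*√647 ≈ 101.74*I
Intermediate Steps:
k(p, F) = 54 - 3*p*F³ (k(p, F) = -3*(((F*F)*p)*F - 18) = -3*((F²*p)*F - 18) = -3*((p*F²)*F - 18) = -3*(p*F³ - 18) = -3*(-18 + p*F³) = 54 - 3*p*F³)
A = 688 (A = -9 + 697 = 688)
√((k(11, 7) - 1*(-225)) + A) = √(((54 - 3*11*7³) - 1*(-225)) + 688) = √(((54 - 3*11*343) + 225) + 688) = √(((54 - 11319) + 225) + 688) = √((-11265 + 225) + 688) = √(-11040 + 688) = √(-10352) = 4*I*√647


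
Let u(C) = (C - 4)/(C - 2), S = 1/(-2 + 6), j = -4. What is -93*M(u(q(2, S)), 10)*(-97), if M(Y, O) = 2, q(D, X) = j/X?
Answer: 18042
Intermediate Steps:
S = ¼ (S = 1/4 = ¼ ≈ 0.25000)
q(D, X) = -4/X
u(C) = (-4 + C)/(-2 + C)
-93*M(u(q(2, S)), 10)*(-97) = -93*2*(-97) = -186*(-97) = -1*(-18042) = 18042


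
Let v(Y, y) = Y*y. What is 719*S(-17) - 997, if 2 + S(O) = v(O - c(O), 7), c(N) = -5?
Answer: -62831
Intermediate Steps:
S(O) = 33 + 7*O (S(O) = -2 + (O - 1*(-5))*7 = -2 + (O + 5)*7 = -2 + (5 + O)*7 = -2 + (35 + 7*O) = 33 + 7*O)
719*S(-17) - 997 = 719*(33 + 7*(-17)) - 997 = 719*(33 - 119) - 997 = 719*(-86) - 997 = -61834 - 997 = -62831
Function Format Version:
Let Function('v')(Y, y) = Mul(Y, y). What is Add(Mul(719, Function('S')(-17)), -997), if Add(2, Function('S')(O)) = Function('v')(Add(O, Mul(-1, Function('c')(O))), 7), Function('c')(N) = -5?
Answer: -62831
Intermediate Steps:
Function('S')(O) = Add(33, Mul(7, O)) (Function('S')(O) = Add(-2, Mul(Add(O, Mul(-1, -5)), 7)) = Add(-2, Mul(Add(O, 5), 7)) = Add(-2, Mul(Add(5, O), 7)) = Add(-2, Add(35, Mul(7, O))) = Add(33, Mul(7, O)))
Add(Mul(719, Function('S')(-17)), -997) = Add(Mul(719, Add(33, Mul(7, -17))), -997) = Add(Mul(719, Add(33, -119)), -997) = Add(Mul(719, -86), -997) = Add(-61834, -997) = -62831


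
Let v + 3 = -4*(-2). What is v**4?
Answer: 625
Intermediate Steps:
v = 5 (v = -3 - 4*(-2) = -3 + 8 = 5)
v**4 = 5**4 = 625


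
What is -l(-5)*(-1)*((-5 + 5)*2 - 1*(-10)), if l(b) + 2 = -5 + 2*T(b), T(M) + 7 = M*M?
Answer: 290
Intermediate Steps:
T(M) = -7 + M² (T(M) = -7 + M*M = -7 + M²)
l(b) = -21 + 2*b² (l(b) = -2 + (-5 + 2*(-7 + b²)) = -2 + (-5 + (-14 + 2*b²)) = -2 + (-19 + 2*b²) = -21 + 2*b²)
-l(-5)*(-1)*((-5 + 5)*2 - 1*(-10)) = -(-21 + 2*(-5)²)*(-1)*((-5 + 5)*2 - 1*(-10)) = -(-21 + 2*25)*(-1)*(0*2 + 10) = -(-21 + 50)*(-1)*(0 + 10) = -29*(-1)*10 = -(-29)*10 = -1*(-290) = 290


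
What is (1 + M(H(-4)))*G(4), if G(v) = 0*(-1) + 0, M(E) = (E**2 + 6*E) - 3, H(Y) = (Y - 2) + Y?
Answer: 0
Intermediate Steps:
H(Y) = -2 + 2*Y (H(Y) = (-2 + Y) + Y = -2 + 2*Y)
M(E) = -3 + E**2 + 6*E
G(v) = 0 (G(v) = 0 + 0 = 0)
(1 + M(H(-4)))*G(4) = (1 + (-3 + (-2 + 2*(-4))**2 + 6*(-2 + 2*(-4))))*0 = (1 + (-3 + (-2 - 8)**2 + 6*(-2 - 8)))*0 = (1 + (-3 + (-10)**2 + 6*(-10)))*0 = (1 + (-3 + 100 - 60))*0 = (1 + 37)*0 = 38*0 = 0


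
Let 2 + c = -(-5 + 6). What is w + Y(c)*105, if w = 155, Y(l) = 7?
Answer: 890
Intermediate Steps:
c = -3 (c = -2 - (-5 + 6) = -2 - 1*1 = -2 - 1 = -3)
w + Y(c)*105 = 155 + 7*105 = 155 + 735 = 890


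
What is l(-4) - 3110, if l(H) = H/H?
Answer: -3109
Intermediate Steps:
l(H) = 1
l(-4) - 3110 = 1 - 3110 = -3109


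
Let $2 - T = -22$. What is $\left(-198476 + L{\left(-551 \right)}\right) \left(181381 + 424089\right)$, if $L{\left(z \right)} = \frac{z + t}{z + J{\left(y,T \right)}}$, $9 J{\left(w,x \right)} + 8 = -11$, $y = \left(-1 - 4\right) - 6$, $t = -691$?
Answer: $- \frac{299102891427250}{2489} \approx -1.2017 \cdot 10^{11}$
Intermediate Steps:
$T = 24$ ($T = 2 - -22 = 2 + 22 = 24$)
$y = -11$ ($y = -5 - 6 = -11$)
$J{\left(w,x \right)} = - \frac{19}{9}$ ($J{\left(w,x \right)} = - \frac{8}{9} + \frac{1}{9} \left(-11\right) = - \frac{8}{9} - \frac{11}{9} = - \frac{19}{9}$)
$L{\left(z \right)} = \frac{-691 + z}{- \frac{19}{9} + z}$ ($L{\left(z \right)} = \frac{z - 691}{z - \frac{19}{9}} = \frac{-691 + z}{- \frac{19}{9} + z}$)
$\left(-198476 + L{\left(-551 \right)}\right) \left(181381 + 424089\right) = \left(-198476 + \frac{9 \left(-691 - 551\right)}{-19 + 9 \left(-551\right)}\right) \left(181381 + 424089\right) = \left(-198476 + 9 \frac{1}{-19 - 4959} \left(-1242\right)\right) 605470 = \left(-198476 + 9 \frac{1}{-4978} \left(-1242\right)\right) 605470 = \left(-198476 + 9 \left(- \frac{1}{4978}\right) \left(-1242\right)\right) 605470 = \left(-198476 + \frac{5589}{2489}\right) 605470 = \left(- \frac{494001175}{2489}\right) 605470 = - \frac{299102891427250}{2489}$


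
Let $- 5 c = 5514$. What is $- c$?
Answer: $\frac{5514}{5} \approx 1102.8$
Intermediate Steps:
$c = - \frac{5514}{5}$ ($c = \left(- \frac{1}{5}\right) 5514 = - \frac{5514}{5} \approx -1102.8$)
$- c = \left(-1\right) \left(- \frac{5514}{5}\right) = \frac{5514}{5}$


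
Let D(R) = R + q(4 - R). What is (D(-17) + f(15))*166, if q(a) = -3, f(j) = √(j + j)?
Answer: -3320 + 166*√30 ≈ -2410.8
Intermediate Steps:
f(j) = √2*√j (f(j) = √(2*j) = √2*√j)
D(R) = -3 + R (D(R) = R - 3 = -3 + R)
(D(-17) + f(15))*166 = ((-3 - 17) + √2*√15)*166 = (-20 + √30)*166 = -3320 + 166*√30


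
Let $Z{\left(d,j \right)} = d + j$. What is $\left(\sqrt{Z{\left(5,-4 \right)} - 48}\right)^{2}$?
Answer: $-47$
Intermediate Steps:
$\left(\sqrt{Z{\left(5,-4 \right)} - 48}\right)^{2} = \left(\sqrt{\left(5 - 4\right) - 48}\right)^{2} = \left(\sqrt{1 - 48}\right)^{2} = \left(\sqrt{-47}\right)^{2} = \left(i \sqrt{47}\right)^{2} = -47$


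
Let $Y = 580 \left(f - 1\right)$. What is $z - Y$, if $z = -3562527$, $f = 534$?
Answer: $-3871667$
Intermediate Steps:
$Y = 309140$ ($Y = 580 \left(534 - 1\right) = 580 \cdot 533 = 309140$)
$z - Y = -3562527 - 309140 = -3871667$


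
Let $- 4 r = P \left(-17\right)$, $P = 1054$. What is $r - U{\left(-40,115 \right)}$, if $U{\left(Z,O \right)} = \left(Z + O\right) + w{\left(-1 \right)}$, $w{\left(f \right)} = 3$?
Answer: $\frac{8803}{2} \approx 4401.5$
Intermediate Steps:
$r = \frac{8959}{2}$ ($r = - \frac{1054 \left(-17\right)}{4} = \left(- \frac{1}{4}\right) \left(-17918\right) = \frac{8959}{2} \approx 4479.5$)
$U{\left(Z,O \right)} = 3 + O + Z$ ($U{\left(Z,O \right)} = \left(Z + O\right) + 3 = \left(O + Z\right) + 3 = 3 + O + Z$)
$r - U{\left(-40,115 \right)} = \frac{8959}{2} - \left(3 + 115 - 40\right) = \frac{8959}{2} - 78 = \frac{8803}{2}$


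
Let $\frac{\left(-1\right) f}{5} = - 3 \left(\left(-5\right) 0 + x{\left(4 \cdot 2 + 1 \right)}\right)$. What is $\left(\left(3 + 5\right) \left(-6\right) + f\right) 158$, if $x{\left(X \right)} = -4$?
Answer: $-17064$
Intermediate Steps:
$f = -60$ ($f = - 5 \left(- 3 \left(\left(-5\right) 0 - 4\right)\right) = - 5 \left(- 3 \left(0 - 4\right)\right) = - 5 \left(\left(-3\right) \left(-4\right)\right) = \left(-5\right) 12 = -60$)
$\left(\left(3 + 5\right) \left(-6\right) + f\right) 158 = \left(\left(3 + 5\right) \left(-6\right) - 60\right) 158 = \left(8 \left(-6\right) - 60\right) 158 = \left(-48 - 60\right) 158 = \left(-108\right) 158 = -17064$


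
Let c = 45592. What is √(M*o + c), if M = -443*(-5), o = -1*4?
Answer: 2*√9183 ≈ 191.66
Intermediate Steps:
o = -4
M = 2215
√(M*o + c) = √(2215*(-4) + 45592) = √(-8860 + 45592) = √36732 = 2*√9183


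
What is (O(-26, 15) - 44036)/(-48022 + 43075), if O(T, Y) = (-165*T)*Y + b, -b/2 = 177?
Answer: -19960/4947 ≈ -4.0348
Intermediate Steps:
b = -354 (b = -2*177 = -354)
O(T, Y) = -354 - 165*T*Y (O(T, Y) = (-165*T)*Y - 354 = -165*T*Y - 354 = -354 - 165*T*Y)
(O(-26, 15) - 44036)/(-48022 + 43075) = ((-354 - 165*(-26)*15) - 44036)/(-48022 + 43075) = ((-354 + 64350) - 44036)/(-4947) = (63996 - 44036)*(-1/4947) = 19960*(-1/4947) = -19960/4947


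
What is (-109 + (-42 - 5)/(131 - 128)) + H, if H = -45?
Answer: -509/3 ≈ -169.67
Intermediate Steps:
(-109 + (-42 - 5)/(131 - 128)) + H = (-109 + (-42 - 5)/(131 - 128)) - 45 = (-109 - 47/3) - 45 = -374/3 - 45 = -509/3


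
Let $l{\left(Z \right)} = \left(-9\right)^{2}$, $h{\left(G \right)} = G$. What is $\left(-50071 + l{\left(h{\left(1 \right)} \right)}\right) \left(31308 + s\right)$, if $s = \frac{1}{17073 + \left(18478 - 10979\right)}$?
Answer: $- \frac{19228657924115}{12286} \approx -1.5651 \cdot 10^{9}$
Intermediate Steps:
$l{\left(Z \right)} = 81$
$s = \frac{1}{24572}$ ($s = \frac{1}{17073 + 7499} = \frac{1}{24572} \approx 4.0697 \cdot 10^{-5}$)
$\left(-50071 + l{\left(h{\left(1 \right)} \right)}\right) \left(31308 + s\right) = \left(-50071 + 81\right) \left(31308 + \frac{1}{24572}\right) = \left(-49990\right) \frac{769300177}{24572} = - \frac{19228657924115}{12286}$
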